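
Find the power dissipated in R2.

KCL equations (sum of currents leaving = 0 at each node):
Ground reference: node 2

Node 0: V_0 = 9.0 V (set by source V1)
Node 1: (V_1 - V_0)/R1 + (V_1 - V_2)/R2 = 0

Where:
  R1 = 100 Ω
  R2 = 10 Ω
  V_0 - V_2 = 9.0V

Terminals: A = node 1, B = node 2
Nodal analysis, taking node 2 as the 0 V reference.
Source V1 fixes V_0 = 9 V.
KCL at each unknown node (sum of currents leaving = 0; resistances in Ω):
  Node 1: (V_1 - 9)/100 + (V_1 - 0)/10 = 0
Collecting terms: 0.11 × V_1 = 0.09  =>  V_1 = 0.8182 V
I_R2 = (V_1 - V_2)/R2 = (0.8182 - 0)/10 = 0.08182 A
P_R2 = I_R2² × R2 = (0.08182)² × 10 = 0.06694 W

Final answer: 0.06694 W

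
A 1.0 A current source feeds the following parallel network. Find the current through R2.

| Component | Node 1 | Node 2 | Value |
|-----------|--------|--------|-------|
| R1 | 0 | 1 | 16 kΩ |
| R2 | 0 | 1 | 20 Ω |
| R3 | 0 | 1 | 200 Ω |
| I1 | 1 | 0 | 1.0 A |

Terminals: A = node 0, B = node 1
All resistors sit directly between nodes 0 and 1, so they are in parallel and share one voltage V; the full source current 1 A splits among them.
1/R_par = 1/16000 + 1/20 + 1/200 = 0.05506 S  =>  R_par = 18.16 Ω
V = I × R_par = 1 × 18.16 = 18.16 V
I_R2 = V/R2 = 18.16/20 = 0.9081 A

Final answer: 0.9081 A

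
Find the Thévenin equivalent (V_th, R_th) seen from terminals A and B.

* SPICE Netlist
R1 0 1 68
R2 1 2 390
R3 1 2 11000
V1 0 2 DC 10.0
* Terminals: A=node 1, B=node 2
Step 1 — V_th is the open-circuit voltage V_A - V_B (nothing connected across the terminals).
Nodal analysis, taking node 2 as the 0 V reference.
Source V1 fixes V_0 = 10 V.
KCL at each unknown node (sum of currents leaving = 0; resistances in Ω):
  Node 1: (V_1 - 10)/68 + (V_1 - 0)/390 + (V_1 - 0)/11000 = 0
Collecting terms: 0.01736 × V_1 = 0.1471  =>  V_1 = 8.471 V
V_th = V_1 - V_2 = 8.471 - 0 = 8.471 V
Step 2 — R_th: zero the source — replace V1 by a short circuit (node 2 merges into node 0) — and find the resistance seen between A (node 1) and B (node 0).
Reduce the network between node 1 (A) and node 0 (B) by series/parallel combination:
  Rp1 = R1 ‖ R2 ‖ R3 (parallel, all between nodes 0 and 1) = 1/(1/68 + 1/390 + 1/11000) = 57.6 Ω
R_th = 57.6 Ω

Final answer: V_th = 8.471 V, R_th = 57.6 Ω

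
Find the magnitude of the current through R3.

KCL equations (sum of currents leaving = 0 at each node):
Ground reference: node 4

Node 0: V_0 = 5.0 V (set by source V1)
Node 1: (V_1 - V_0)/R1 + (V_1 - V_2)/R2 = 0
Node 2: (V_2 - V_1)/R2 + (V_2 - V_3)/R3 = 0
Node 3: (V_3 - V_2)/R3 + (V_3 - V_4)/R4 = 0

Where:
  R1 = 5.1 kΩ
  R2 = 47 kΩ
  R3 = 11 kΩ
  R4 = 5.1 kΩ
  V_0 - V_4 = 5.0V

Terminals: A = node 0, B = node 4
Nodal analysis, taking node 4 as the 0 V reference.
Source V1 fixes V_0 = 5 V.
KCL at each unknown node (sum of currents leaving = 0; resistances in Ω):
  Node 1: (V_1 - 5)/5100 + (V_1 - V_2)/47000 = 0
  Node 2: (V_2 - V_1)/47000 + (V_2 - V_3)/11000 = 0
  Node 3: (V_3 - V_2)/11000 + (V_3 - 0)/5100 = 0
Collecting terms (coefficients in siemens):
  0.0002174·V_1 - 0.00002128·V_2 = 0.0009804
  0.0001122·V_2 - 0.00002128·V_1 - 0.00009091·V_3 = 0
  0.000287·V_3 - 0.00009091·V_2 = 0
Solving these 3 simultaneous equations (Gaussian elimination) gives:
  V_1 = 4.626 V, V_2 = 1.18 V, V_3 = 0.3739 V
I_R3 = (V_2 - V_3)/R3 = (1.18 - 0.3739)/11000 = 0.00007331 A
|I_R3| = 0.00007331 A

Final answer: |I_R3| = 7.331e-05 A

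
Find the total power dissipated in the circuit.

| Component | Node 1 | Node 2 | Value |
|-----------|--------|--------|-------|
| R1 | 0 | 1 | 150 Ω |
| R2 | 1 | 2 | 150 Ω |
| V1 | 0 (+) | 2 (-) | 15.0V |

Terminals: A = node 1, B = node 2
Nodal analysis, taking node 2 as the 0 V reference.
Source V1 fixes V_0 = 15 V.
KCL at each unknown node (sum of currents leaving = 0; resistances in Ω):
  Node 1: (V_1 - 15)/150 + (V_1 - 0)/150 = 0
Collecting terms: 0.01333 × V_1 = 0.1  =>  V_1 = 7.5 V
Power in each resistor, P = (ΔV)²/R:
  P_R1 = (15 - 7.5)²/150 = 0.375 W
  P_R2 = (7.5 - 0)²/150 = 0.375 W
P_total = P_R1 + P_R2 = 0.75 W

Final answer: 0.75 W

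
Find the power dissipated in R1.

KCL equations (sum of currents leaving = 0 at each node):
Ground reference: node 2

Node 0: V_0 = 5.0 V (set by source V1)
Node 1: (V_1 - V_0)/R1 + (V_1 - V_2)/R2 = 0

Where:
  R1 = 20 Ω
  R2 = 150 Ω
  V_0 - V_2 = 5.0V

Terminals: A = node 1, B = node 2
Nodal analysis, taking node 2 as the 0 V reference.
Source V1 fixes V_0 = 5 V.
KCL at each unknown node (sum of currents leaving = 0; resistances in Ω):
  Node 1: (V_1 - 5)/20 + (V_1 - 0)/150 = 0
Collecting terms: 0.05667 × V_1 = 0.25  =>  V_1 = 4.412 V
I_R1 = (V_0 - V_1)/R1 = (5 - 4.412)/20 = 0.02941 A
P_R1 = I_R1² × R1 = (0.02941)² × 20 = 0.0173 W

Final answer: 0.0173 W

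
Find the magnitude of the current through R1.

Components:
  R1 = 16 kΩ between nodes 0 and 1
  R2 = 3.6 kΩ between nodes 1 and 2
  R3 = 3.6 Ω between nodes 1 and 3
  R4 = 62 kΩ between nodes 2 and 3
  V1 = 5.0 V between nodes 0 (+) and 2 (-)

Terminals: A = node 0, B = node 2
Nodal analysis, taking node 2 as the 0 V reference.
Source V1 fixes V_0 = 5 V.
KCL at each unknown node (sum of currents leaving = 0; resistances in Ω):
  Node 1: (V_1 - 5)/16000 + (V_1 - 0)/3600 + (V_1 - V_3)/3.6 = 0
  Node 3: (V_3 - V_1)/3.6 + (V_3 - 0)/62000 = 0
Collecting terms (coefficients in siemens):
  0.2781·V_1 - 0.2778·V_3 = 0.0003125
  0.2778·V_3 - 0.2778·V_1 = 0
Determinant D = (0.2781)(0.2778) - (-0.2778)(-0.2778) = 0.00009901
V_1 = [(0.0003125)(0.2778) - (-0.2778)(0)]/D = 0.8768 V
V_3 = [(0.2781)(0) - (0.0003125)(-0.2778)]/D = 0.8768 V
I_R1 = (V_0 - V_1)/R1 = (5 - 0.8768)/16000 = 0.0002577 A
|I_R1| = 0.0002577 A

Final answer: |I_R1| = 0.0002577 A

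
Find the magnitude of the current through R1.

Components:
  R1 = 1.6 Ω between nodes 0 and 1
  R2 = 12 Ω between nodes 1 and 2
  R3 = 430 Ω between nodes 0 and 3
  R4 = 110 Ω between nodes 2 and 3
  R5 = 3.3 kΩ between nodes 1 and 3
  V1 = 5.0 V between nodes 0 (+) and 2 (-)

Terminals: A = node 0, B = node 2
Nodal analysis, taking node 2 as the 0 V reference.
Source V1 fixes V_0 = 5 V.
KCL at each unknown node (sum of currents leaving = 0; resistances in Ω):
  Node 1: (V_1 - 5)/1.6 + (V_1 - 0)/12 + (V_1 - V_3)/3300 = 0
  Node 3: (V_3 - 5)/430 + (V_3 - 0)/110 + (V_3 - V_1)/3300 = 0
Collecting terms (coefficients in siemens):
  0.7086·V_1 - 0.000303·V_3 = 3.125
  0.01172·V_3 - 0.000303·V_1 = 0.01163
Determinant D = (0.7086)(0.01172) - (-0.000303)(-0.000303) = 0.008305
V_1 = [(3.125)(0.01172) - (-0.000303)(0.01163)]/D = 4.41 V
V_3 = [(0.7086)(0.01163) - (3.125)(-0.000303)]/D = 1.106 V
I_R1 = (V_0 - V_1)/R1 = (5 - 4.41)/1.6 = 0.3685 A
|I_R1| = 0.3685 A

Final answer: |I_R1| = 0.3685 A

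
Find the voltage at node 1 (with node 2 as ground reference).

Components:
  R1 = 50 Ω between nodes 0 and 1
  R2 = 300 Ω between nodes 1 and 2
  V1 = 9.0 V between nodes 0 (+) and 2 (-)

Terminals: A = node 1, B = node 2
Nodal analysis, taking node 2 as the 0 V reference.
Source V1 fixes V_0 = 9 V.
KCL at each unknown node (sum of currents leaving = 0; resistances in Ω):
  Node 1: (V_1 - 9)/50 + (V_1 - 0)/300 = 0
Collecting terms: 0.02333 × V_1 = 0.18  =>  V_1 = 7.714 V
The requested potential is V_1 = 7.714 V.

Final answer: V_1 = 7.714 V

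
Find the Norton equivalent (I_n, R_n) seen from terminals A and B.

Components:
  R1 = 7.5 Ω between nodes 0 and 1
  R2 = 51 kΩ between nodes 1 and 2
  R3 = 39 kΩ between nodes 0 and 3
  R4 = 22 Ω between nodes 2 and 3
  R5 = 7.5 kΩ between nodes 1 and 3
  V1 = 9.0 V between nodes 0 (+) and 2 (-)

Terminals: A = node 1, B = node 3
Find the Thévenin equivalent first; then I_n = V_th/R_th and R_n = R_th.
Step 1 — V_th is the open-circuit voltage V_A - V_B (nothing connected across the terminals).
Nodal analysis, taking node 2 as the 0 V reference.
Source V1 fixes V_0 = 9 V.
KCL at each unknown node (sum of currents leaving = 0; resistances in Ω):
  Node 1: (V_1 - 9)/7.5 + (V_1 - 0)/51000 + (V_1 - V_3)/7500 = 0
  Node 3: (V_3 - 9)/39000 + (V_3 - 0)/22 + (V_3 - V_1)/7500 = 0
Collecting terms (coefficients in siemens):
  0.1335·V_1 - 0.0001333·V_3 = 1.2
  0.04561·V_3 - 0.0001333·V_1 = 0.0002308
Determinant D = (0.1335)(0.04561) - (-0.0001333)(-0.0001333) = 0.006089
V_1 = [(1.2)(0.04561) - (-0.0001333)(0.0002308)]/D = 8.99 V
V_3 = [(0.1335)(0.0002308) - (1.2)(-0.0001333)]/D = 0.03134 V
V_th = V_1 - V_3 = 8.99 - 0.03134 = 8.958 V
Step 2 — R_th: zero the source — replace V1 by a short circuit (node 2 merges into node 0) — and find the resistance seen between A (node 1) and B (node 3).
Reduce the network between node 1 (A) and node 3 (B) by series/parallel combination:
  Rp1 = R1 ‖ R2 (parallel, both between nodes 0 and 1) = 1/(1/7.5 + 1/51000) = 7.499 Ω
  Rp2 = R3 ‖ R4 (parallel, both between nodes 0 and 3) = 1/(1/39000 + 1/22) = 21.99 Ω
  Rs1 = Rp1 + Rp2 (series, joined only at node 0) = 7.499 + 21.99 = 29.49 Ω
  Rp3 = R5 ‖ Rs1 (parallel, both between nodes 1 and 3) = 1/(1/7500 + 1/29.49) = 29.37 Ω
R_th = 29.37 Ω
I_n = V_th/R_th = 8.958/29.37 = 0.305 A, and R_n = R_th = 29.37 Ω

Final answer: I_n = 0.305 A, R_n = 29.37 Ω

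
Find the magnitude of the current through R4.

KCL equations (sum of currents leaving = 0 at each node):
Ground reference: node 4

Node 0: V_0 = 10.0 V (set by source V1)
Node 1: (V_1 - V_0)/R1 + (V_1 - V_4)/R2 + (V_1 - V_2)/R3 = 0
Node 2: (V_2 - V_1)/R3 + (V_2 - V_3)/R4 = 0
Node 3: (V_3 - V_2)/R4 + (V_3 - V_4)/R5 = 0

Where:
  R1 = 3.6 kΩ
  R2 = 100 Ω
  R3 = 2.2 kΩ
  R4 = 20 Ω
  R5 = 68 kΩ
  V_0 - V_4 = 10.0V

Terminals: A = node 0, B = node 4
Nodal analysis, taking node 4 as the 0 V reference.
Source V1 fixes V_0 = 10 V.
KCL at each unknown node (sum of currents leaving = 0; resistances in Ω):
  Node 1: (V_1 - 10)/3600 + (V_1 - 0)/100 + (V_1 - V_2)/2200 = 0
  Node 2: (V_2 - V_1)/2200 + (V_2 - V_3)/20 = 0
  Node 3: (V_3 - V_2)/20 + (V_3 - 0)/68000 = 0
Collecting terms (coefficients in siemens):
  0.01073·V_1 - 0.0004545·V_2 = 0.002778
  0.05045·V_2 - 0.0004545·V_1 - 0.05·V_3 = 0
  0.05001·V_3 - 0.05·V_2 = 0
Solving these 3 simultaneous equations (Gaussian elimination) gives:
  V_1 = 0.2699 V, V_2 = 0.2614 V, V_3 = 0.2614 V
I_R4 = (V_2 - V_3)/R4 = (0.2614 - 0.2614)/20 = 0.000003844 A
|I_R4| = 0.000003844 A

Final answer: |I_R4| = 3.844e-06 A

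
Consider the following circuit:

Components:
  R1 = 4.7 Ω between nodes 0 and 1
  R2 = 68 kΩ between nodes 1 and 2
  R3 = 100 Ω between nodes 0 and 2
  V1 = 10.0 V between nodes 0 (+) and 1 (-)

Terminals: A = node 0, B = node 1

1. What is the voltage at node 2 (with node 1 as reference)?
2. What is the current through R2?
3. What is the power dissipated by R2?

Nodal analysis, taking node 1 as the 0 V reference.
Source V1 fixes V_0 = 10 V.
KCL at each unknown node (sum of currents leaving = 0; resistances in Ω):
  Node 2: (V_2 - 0)/68000 + (V_2 - 10)/100 = 0
Collecting terms: 0.01001 × V_2 = 0.1  =>  V_2 = 9.985 V
Part 1:
  Read off the nodal solution: V_2 = 9.985 V
Part 2:
  I_R2 = (V_1 - V_2)/R2 = (0 - 9.985)/68000 = -0.0001468 A
  Magnitude: I_R2 = 0.0001468 A
Part 3:
  I_R2 = (V_1 - V_2)/R2 = (0 - 9.985)/68000 = -0.0001468 A
  P_R2 = I_R2² × R2 = (-0.0001468)² × 68000 = 0.001466 W

Final answers:
1. V_2 = 9.985 V
2. I_R2 = 0.0001468 A
3. P_R2 = 0.001466 W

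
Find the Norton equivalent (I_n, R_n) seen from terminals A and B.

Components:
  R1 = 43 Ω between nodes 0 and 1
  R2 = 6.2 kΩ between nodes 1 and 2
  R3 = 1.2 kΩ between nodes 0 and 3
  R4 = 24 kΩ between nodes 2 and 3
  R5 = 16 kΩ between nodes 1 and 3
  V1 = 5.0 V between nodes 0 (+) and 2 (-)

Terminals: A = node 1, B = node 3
Find the Thévenin equivalent first; then I_n = V_th/R_th and R_n = R_th.
Step 1 — V_th is the open-circuit voltage V_A - V_B (nothing connected across the terminals).
Nodal analysis, taking node 2 as the 0 V reference.
Source V1 fixes V_0 = 5 V.
KCL at each unknown node (sum of currents leaving = 0; resistances in Ω):
  Node 1: (V_1 - 5)/43 + (V_1 - 0)/6200 + (V_1 - V_3)/16000 = 0
  Node 3: (V_3 - 5)/1200 + (V_3 - 0)/24000 + (V_3 - V_1)/16000 = 0
Collecting terms (coefficients in siemens):
  0.02348·V_1 - 0.0000625·V_3 = 0.1163
  0.0009375·V_3 - 0.0000625·V_1 = 0.004167
Determinant D = (0.02348)(0.0009375) - (-0.0000625)(-0.0000625) = 0.00002201
V_1 = [(0.1163)(0.0009375) - (-0.0000625)(0.004167)]/D = 4.965 V
V_3 = [(0.02348)(0.004167) - (0.1163)(-0.0000625)]/D = 4.775 V
V_th = V_1 - V_3 = 4.965 - 4.775 = 0.1896 V
Step 2 — R_th: zero the source — replace V1 by a short circuit (node 2 merges into node 0) — and find the resistance seen between A (node 1) and B (node 3).
Reduce the network between node 1 (A) and node 3 (B) by series/parallel combination:
  Rp1 = R1 ‖ R2 (parallel, both between nodes 0 and 1) = 1/(1/43 + 1/6200) = 42.7 Ω
  Rp2 = R3 ‖ R4 (parallel, both between nodes 0 and 3) = 1/(1/1200 + 1/24000) = 1143 Ω
  Rs1 = Rp1 + Rp2 (series, joined only at node 0) = 42.7 + 1143 = 1186 Ω
  Rp3 = R5 ‖ Rs1 (parallel, both between nodes 1 and 3) = 1/(1/16000 + 1/1186) = 1104 Ω
R_th = 1.104 kΩ
I_n = V_th/R_th = 0.1896/1104 = 0.0001718 A, and R_n = R_th = 1.104 kΩ

Final answer: I_n = 0.0001718 A, R_n = 1.104 kΩ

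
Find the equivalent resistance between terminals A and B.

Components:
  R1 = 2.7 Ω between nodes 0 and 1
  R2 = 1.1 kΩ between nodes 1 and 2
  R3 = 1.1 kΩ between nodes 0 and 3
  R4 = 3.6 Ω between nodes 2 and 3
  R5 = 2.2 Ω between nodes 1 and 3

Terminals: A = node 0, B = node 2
The network is not a plain series/parallel combination. Inject a 1 A test current into terminal A (node 0) and return it from terminal B (node 2); then R_eq = V_A / (1 A).
Nodal analysis, taking node 2 as the 0 V reference.
Current source I_test pushes 1 A into node 0 and draws it out of node 2.
KCL at each unknown node (sum of currents leaving = 0; resistances in Ω):
  Node 0: (V_0 - V_1)/2.7 + (V_0 - V_3)/1100 - 1 = 0
  Node 1: (V_1 - V_0)/2.7 + (V_1 - 0)/1100 + (V_1 - V_3)/2.2 = 0
  Node 3: (V_3 - V_0)/1100 + (V_3 - V_1)/2.2 + (V_3 - 0)/3.6 = 0
Collecting terms (coefficients in siemens):
  0.3713·V_0 - 0.3704·V_1 - 0.0009091·V_3 = 1
  0.8258·V_1 - 0.3704·V_0 - 0.4545·V_3 = 0
  0.7332·V_3 - 0.0009091·V_0 - 0.4545·V_1 = 0
Solving these 3 simultaneous equations (Gaussian elimination) gives:
  V_0 = 8.448 V, V_1 = 5.76 V, V_3 = 3.581 V
R_eq = V_0 / 1 A = 8.448 Ω

Final answer: 8.448 Ω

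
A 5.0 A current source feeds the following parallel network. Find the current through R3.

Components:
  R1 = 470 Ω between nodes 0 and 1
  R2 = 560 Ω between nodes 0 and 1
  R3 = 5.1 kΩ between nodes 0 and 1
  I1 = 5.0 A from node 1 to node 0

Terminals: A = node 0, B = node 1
All resistors sit directly between nodes 0 and 1, so they are in parallel and share one voltage V; the full source current 5 A splits among them.
1/R_par = 1/470 + 1/560 + 1/5100 = 0.004109 S  =>  R_par = 243.3 Ω
V = I × R_par = 5 × 243.3 = 1217 V
I_R3 = V/R3 = 1217/5100 = 0.2386 A

Final answer: 0.2386 A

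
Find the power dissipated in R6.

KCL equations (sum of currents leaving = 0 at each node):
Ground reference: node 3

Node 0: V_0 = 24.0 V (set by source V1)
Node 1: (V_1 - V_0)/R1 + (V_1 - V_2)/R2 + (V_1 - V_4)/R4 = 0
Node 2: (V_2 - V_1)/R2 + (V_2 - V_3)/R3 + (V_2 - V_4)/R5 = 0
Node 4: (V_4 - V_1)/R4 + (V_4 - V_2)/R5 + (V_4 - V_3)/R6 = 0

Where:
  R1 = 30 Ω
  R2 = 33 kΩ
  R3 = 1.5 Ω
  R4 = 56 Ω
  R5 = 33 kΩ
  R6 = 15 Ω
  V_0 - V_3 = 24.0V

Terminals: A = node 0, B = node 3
Nodal analysis, taking node 3 as the 0 V reference.
Source V1 fixes V_0 = 24 V.
KCL at each unknown node (sum of currents leaving = 0; resistances in Ω):
  Node 1: (V_1 - 24)/30 + (V_1 - V_2)/33000 + (V_1 - V_4)/56 = 0
  Node 2: (V_2 - V_1)/33000 + (V_2 - 0)/1.5 + (V_2 - V_4)/33000 = 0
  Node 4: (V_4 - V_1)/56 + (V_4 - V_2)/33000 + (V_4 - 0)/15 = 0
Collecting terms (coefficients in siemens):
  0.05122·V_1 - 0.0000303·V_2 - 0.01786·V_4 = 0.8
  0.6667·V_2 - 0.0000303·V_1 - 0.0000303·V_4 = 0
  0.08455·V_4 - 0.01786·V_1 - 0.0000303·V_2 = 0
Solving these 3 simultaneous equations (Gaussian elimination) gives:
  V_1 = 16.86 V, V_2 = 0.0009281 V, V_4 = 3.561 V
I_R6 = (V_3 - V_4)/R6 = (0 - 3.561)/15 = -0.2374 A
P_R6 = I_R6² × R6 = (-0.2374)² × 15 = 0.8452 W

Final answer: 0.8452 W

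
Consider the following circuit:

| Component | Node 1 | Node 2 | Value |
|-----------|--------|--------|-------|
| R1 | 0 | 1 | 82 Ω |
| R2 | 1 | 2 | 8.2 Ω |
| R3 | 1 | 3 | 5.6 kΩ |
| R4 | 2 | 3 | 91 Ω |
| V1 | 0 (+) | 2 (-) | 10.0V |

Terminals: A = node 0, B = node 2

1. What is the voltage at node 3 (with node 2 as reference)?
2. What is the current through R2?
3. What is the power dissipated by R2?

Nodal analysis, taking node 2 as the 0 V reference.
Source V1 fixes V_0 = 10 V.
KCL at each unknown node (sum of currents leaving = 0; resistances in Ω):
  Node 1: (V_1 - 10)/82 + (V_1 - 0)/8.2 + (V_1 - V_3)/5600 = 0
  Node 3: (V_3 - V_1)/5600 + (V_3 - 0)/91 = 0
Collecting terms (coefficients in siemens):
  0.1343·V_1 - 0.0001786·V_3 = 0.122
  0.01117·V_3 - 0.0001786·V_1 = 0
Determinant D = (0.1343)(0.01117) - (-0.0001786)(-0.0001786) = 0.0015
V_1 = [(0.122)(0.01117) - (-0.0001786)(0)]/D = 0.9079 V
V_3 = [(0.1343)(0) - (0.122)(-0.0001786)]/D = 0.01452 V
Part 1:
  Read off the nodal solution: V_3 = 0.01452 V
Part 2:
  I_R2 = (V_1 - V_2)/R2 = (0.9079 - 0)/8.2 = 0.1107 A
  Magnitude: I_R2 = 0.1107 A
Part 3:
  I_R2 = (V_1 - V_2)/R2 = (0.9079 - 0)/8.2 = 0.1107 A
  P_R2 = I_R2² × R2 = (0.1107)² × 8.2 = 0.1005 W

Final answers:
1. V_3 = 0.01452 V
2. I_R2 = 0.1107 A
3. P_R2 = 0.1005 W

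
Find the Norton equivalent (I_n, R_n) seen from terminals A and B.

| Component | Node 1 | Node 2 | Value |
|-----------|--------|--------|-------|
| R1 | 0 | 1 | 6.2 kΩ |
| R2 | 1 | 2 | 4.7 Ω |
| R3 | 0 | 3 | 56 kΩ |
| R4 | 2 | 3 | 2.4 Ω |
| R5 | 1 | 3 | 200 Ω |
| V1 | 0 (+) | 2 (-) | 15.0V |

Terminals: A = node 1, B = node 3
Find the Thévenin equivalent first; then I_n = V_th/R_th and R_n = R_th.
Step 1 — V_th is the open-circuit voltage V_A - V_B (nothing connected across the terminals).
Nodal analysis, taking node 2 as the 0 V reference.
Source V1 fixes V_0 = 15 V.
KCL at each unknown node (sum of currents leaving = 0; resistances in Ω):
  Node 1: (V_1 - 15)/6200 + (V_1 - 0)/4.7 + (V_1 - V_3)/200 = 0
  Node 3: (V_3 - 15)/56000 + (V_3 - 0)/2.4 + (V_3 - V_1)/200 = 0
Collecting terms (coefficients in siemens):
  0.2179·V_1 - 0.005·V_3 = 0.002419
  0.4217·V_3 - 0.005·V_1 = 0.0002679
Determinant D = (0.2179)(0.4217) - (-0.005)(-0.005) = 0.09187
V_1 = [(0.002419)(0.4217) - (-0.005)(0.0002679)]/D = 0.01112 V
V_3 = [(0.2179)(0.0002679) - (0.002419)(-0.005)]/D = 0.0007671 V
V_th = V_1 - V_3 = 0.01112 - 0.0007671 = 0.01035 V
Step 2 — R_th: zero the source — replace V1 by a short circuit (node 2 merges into node 0) — and find the resistance seen between A (node 1) and B (node 3).
Reduce the network between node 1 (A) and node 3 (B) by series/parallel combination:
  Rp1 = R1 ‖ R2 (parallel, both between nodes 0 and 1) = 1/(1/6200 + 1/4.7) = 4.696 Ω
  Rp2 = R3 ‖ R4 (parallel, both between nodes 0 and 3) = 1/(1/56000 + 1/2.4) = 2.4 Ω
  Rs1 = Rp1 + Rp2 (series, joined only at node 0) = 4.696 + 2.4 = 7.096 Ω
  Rp3 = R5 ‖ Rs1 (parallel, both between nodes 1 and 3) = 1/(1/200 + 1/7.096) = 6.853 Ω
R_th = 6.853 Ω
I_n = V_th/R_th = 0.01035/6.853 = 0.001511 A, and R_n = R_th = 6.853 Ω

Final answer: I_n = 0.001511 A, R_n = 6.853 Ω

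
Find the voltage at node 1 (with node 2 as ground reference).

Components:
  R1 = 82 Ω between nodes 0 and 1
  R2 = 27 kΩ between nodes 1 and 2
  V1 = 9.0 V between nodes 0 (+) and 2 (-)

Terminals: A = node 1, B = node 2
Nodal analysis, taking node 2 as the 0 V reference.
Source V1 fixes V_0 = 9 V.
KCL at each unknown node (sum of currents leaving = 0; resistances in Ω):
  Node 1: (V_1 - 9)/82 + (V_1 - 0)/27000 = 0
Collecting terms: 0.01223 × V_1 = 0.1098  =>  V_1 = 8.973 V
The requested potential is V_1 = 8.973 V.

Final answer: V_1 = 8.973 V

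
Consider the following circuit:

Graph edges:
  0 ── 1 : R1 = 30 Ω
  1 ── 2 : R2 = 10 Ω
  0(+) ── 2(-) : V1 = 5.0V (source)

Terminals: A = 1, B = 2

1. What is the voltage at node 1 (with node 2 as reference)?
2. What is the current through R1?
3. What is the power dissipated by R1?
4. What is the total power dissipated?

Nodal analysis, taking node 2 as the 0 V reference.
Source V1 fixes V_0 = 5 V.
KCL at each unknown node (sum of currents leaving = 0; resistances in Ω):
  Node 1: (V_1 - 5)/30 + (V_1 - 0)/10 = 0
Collecting terms: 0.1333 × V_1 = 0.1667  =>  V_1 = 1.25 V
Part 1:
  Read off the nodal solution: V_1 = 1.25 V
Part 2:
  I_R1 = (V_0 - V_1)/R1 = (5 - 1.25)/30 = 0.125 A
  Magnitude: I_R1 = 0.125 A
Part 3:
  I_R1 = (V_0 - V_1)/R1 = (5 - 1.25)/30 = 0.125 A
  P_R1 = I_R1² × R1 = (0.125)² × 30 = 0.4688 W
Part 4:
  Power in each resistor, P = (ΔV)²/R:
    P_R1 = (5 - 1.25)²/30 = 0.4688 W
    P_R2 = (1.25 - 0)²/10 = 0.1562 W
  P_total = P_R1 + P_R2 = 0.625 W

Final answers:
1. V_1 = 1.25 V
2. I_R1 = 0.125 A
3. P_R1 = 0.4688 W
4. P_total = 0.625 W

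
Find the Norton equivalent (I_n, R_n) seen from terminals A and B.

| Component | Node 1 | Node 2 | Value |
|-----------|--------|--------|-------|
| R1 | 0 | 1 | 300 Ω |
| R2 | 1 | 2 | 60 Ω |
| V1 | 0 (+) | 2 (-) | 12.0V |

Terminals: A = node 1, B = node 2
Find the Thévenin equivalent first; then I_n = V_th/R_th and R_n = R_th.
Step 1 — V_th is the open-circuit voltage V_A - V_B (nothing connected across the terminals).
Nodal analysis, taking node 2 as the 0 V reference.
Source V1 fixes V_0 = 12 V.
KCL at each unknown node (sum of currents leaving = 0; resistances in Ω):
  Node 1: (V_1 - 12)/300 + (V_1 - 0)/60 = 0
Collecting terms: 0.02 × V_1 = 0.04  =>  V_1 = 2 V
V_th = V_1 - V_2 = 2 - 0 = 2 V
Step 2 — R_th: zero the source — replace V1 by a short circuit (node 2 merges into node 0) — and find the resistance seen between A (node 1) and B (node 0).
Reduce the network between node 1 (A) and node 0 (B) by series/parallel combination:
  Rp1 = R1 ‖ R2 (parallel, both between nodes 0 and 1) = 1/(1/300 + 1/60) = 50 Ω
R_th = 50 Ω
I_n = V_th/R_th = 2/50 = 0.04 A, and R_n = R_th = 50 Ω

Final answer: I_n = 0.04 A, R_n = 50 Ω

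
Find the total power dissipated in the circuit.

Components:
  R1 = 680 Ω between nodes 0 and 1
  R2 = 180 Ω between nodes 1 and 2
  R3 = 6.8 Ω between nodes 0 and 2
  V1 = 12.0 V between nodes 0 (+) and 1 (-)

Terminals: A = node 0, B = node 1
Nodal analysis, taking node 1 as the 0 V reference.
Source V1 fixes V_0 = 12 V.
KCL at each unknown node (sum of currents leaving = 0; resistances in Ω):
  Node 2: (V_2 - 0)/180 + (V_2 - 12)/6.8 = 0
Collecting terms: 0.1526 × V_2 = 1.765  =>  V_2 = 11.56 V
Power in each resistor, P = (ΔV)²/R:
  P_R1 = (12 - 0)²/680 = 0.2118 W
  P_R2 = (0 - 11.56)²/180 = 0.7428 W
  P_R3 = (12 - 11.56)²/6.8 = 0.02806 W
P_total = P_R1 + P_R2 + P_R3 = 0.9826 W

Final answer: 0.9826 W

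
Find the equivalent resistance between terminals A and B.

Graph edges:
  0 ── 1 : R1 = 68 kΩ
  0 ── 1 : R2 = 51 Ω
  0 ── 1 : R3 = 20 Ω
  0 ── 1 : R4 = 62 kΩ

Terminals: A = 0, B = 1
Reduce the network between node 0 (A) and node 1 (B) by series/parallel combination:
  Rp1 = R1 ‖ R2 ‖ R3 ‖ R4 (parallel, all between nodes 0 and 1) = 1/(1/68000 + 1/51 + 1/20 + 1/62000) = 14.36 Ω
R_eq = 14.36 Ω

Final answer: 14.36 Ω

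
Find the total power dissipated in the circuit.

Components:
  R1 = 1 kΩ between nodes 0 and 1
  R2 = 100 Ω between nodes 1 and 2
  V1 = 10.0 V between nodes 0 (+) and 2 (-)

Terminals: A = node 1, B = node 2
Nodal analysis, taking node 2 as the 0 V reference.
Source V1 fixes V_0 = 10 V.
KCL at each unknown node (sum of currents leaving = 0; resistances in Ω):
  Node 1: (V_1 - 10)/1000 + (V_1 - 0)/100 = 0
Collecting terms: 0.011 × V_1 = 0.01  =>  V_1 = 0.9091 V
Power in each resistor, P = (ΔV)²/R:
  P_R1 = (10 - 0.9091)²/1000 = 0.08264 W
  P_R2 = (0.9091 - 0)²/100 = 0.008264 W
P_total = P_R1 + P_R2 = 0.09091 W

Final answer: 0.09091 W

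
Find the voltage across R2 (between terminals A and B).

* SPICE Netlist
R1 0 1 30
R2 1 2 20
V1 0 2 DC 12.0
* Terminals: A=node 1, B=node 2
R1 and R2 are in series across V1 (node 0 → node 1 → node 2), and the output A–B is taken across R2, so this is a voltage divider.
Series current: I = V1/(R1 + R2) = 12/(30 + 20) = 12/50 = 0.24 A
V_R2 = I × R2 = V1 × R2/(R1 + R2) = 12 × 20/50 = 4.8 V

Final answer: 4.8 V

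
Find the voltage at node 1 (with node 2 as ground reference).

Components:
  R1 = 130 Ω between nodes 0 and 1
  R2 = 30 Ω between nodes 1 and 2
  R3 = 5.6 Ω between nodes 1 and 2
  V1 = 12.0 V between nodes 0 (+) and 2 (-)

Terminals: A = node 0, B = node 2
Nodal analysis, taking node 2 as the 0 V reference.
Source V1 fixes V_0 = 12 V.
KCL at each unknown node (sum of currents leaving = 0; resistances in Ω):
  Node 1: (V_1 - 12)/130 + (V_1 - 0)/30 + (V_1 - 0)/5.6 = 0
Collecting terms: 0.2196 × V_1 = 0.09231  =>  V_1 = 0.4204 V
The requested potential is V_1 = 0.4204 V.

Final answer: V_1 = 0.4204 V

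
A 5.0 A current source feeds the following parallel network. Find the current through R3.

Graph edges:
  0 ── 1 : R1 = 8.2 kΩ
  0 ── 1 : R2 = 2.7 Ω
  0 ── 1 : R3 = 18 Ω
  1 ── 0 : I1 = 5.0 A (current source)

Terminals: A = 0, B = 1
All resistors sit directly between nodes 0 and 1, so they are in parallel and share one voltage V; the full source current 5 A splits among them.
1/R_par = 1/8200 + 1/2.7 + 1/18 = 0.426 S  =>  R_par = 2.347 Ω
V = I × R_par = 5 × 2.347 = 11.74 V
I_R3 = V/R3 = 11.74/18 = 0.652 A

Final answer: 0.652 A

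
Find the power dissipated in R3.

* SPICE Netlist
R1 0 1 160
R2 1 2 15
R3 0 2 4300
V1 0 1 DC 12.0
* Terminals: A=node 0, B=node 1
Nodal analysis, taking node 1 as the 0 V reference.
Source V1 fixes V_0 = 12 V.
KCL at each unknown node (sum of currents leaving = 0; resistances in Ω):
  Node 2: (V_2 - 0)/15 + (V_2 - 12)/4300 = 0
Collecting terms: 0.0669 × V_2 = 0.002791  =>  V_2 = 0.04171 V
I_R3 = (V_0 - V_2)/R3 = (12 - 0.04171)/4300 = 0.002781 A
P_R3 = I_R3² × R3 = (0.002781)² × 4300 = 0.03326 W

Final answer: 0.03326 W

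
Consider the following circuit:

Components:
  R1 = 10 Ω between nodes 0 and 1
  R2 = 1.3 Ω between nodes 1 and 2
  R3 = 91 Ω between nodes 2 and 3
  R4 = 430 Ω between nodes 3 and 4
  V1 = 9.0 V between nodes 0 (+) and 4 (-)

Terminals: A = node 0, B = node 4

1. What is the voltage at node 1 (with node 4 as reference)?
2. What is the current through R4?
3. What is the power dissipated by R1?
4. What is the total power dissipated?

Nodal analysis, taking node 4 as the 0 V reference.
Source V1 fixes V_0 = 9 V.
KCL at each unknown node (sum of currents leaving = 0; resistances in Ω):
  Node 1: (V_1 - 9)/10 + (V_1 - V_2)/1.3 = 0
  Node 2: (V_2 - V_1)/1.3 + (V_2 - V_3)/91 = 0
  Node 3: (V_3 - V_2)/91 + (V_3 - 0)/430 = 0
Collecting terms (coefficients in siemens):
  0.8692·V_1 - 0.7692·V_2 = 0.9
  0.7802·V_2 - 0.7692·V_1 - 0.01099·V_3 = 0
  0.01331·V_3 - 0.01099·V_2 = 0
Solving these 3 simultaneous equations (Gaussian elimination) gives:
  V_1 = 8.831 V, V_2 = 8.809 V, V_3 = 7.27 V
Part 1:
  Read off the nodal solution: V_1 = 8.831 V
Part 2:
  I_R4 = (V_3 - V_4)/R4 = (7.27 - 0)/430 = 0.01691 A
  Magnitude: I_R4 = 0.01691 A
Part 3:
  I_R1 = (V_0 - V_1)/R1 = (9 - 8.831)/10 = 0.01691 A
  P_R1 = I_R1² × R1 = (0.01691)² × 10 = 0.002859 W
Part 4:
  Power in each resistor, P = (ΔV)²/R:
    P_R1 = (9 - 8.831)²/10 = 0.002859 W
    P_R2 = (8.831 - 8.809)²/1.3 = 0.0003716 W
    P_R3 = (8.809 - 7.27)²/91 = 0.02601 W
    P_R4 = (7.27 - 0)²/430 = 0.1229 W
  P_total = P_R1 + P_R2 + P_R3 + P_R4 = 0.1522 W

Final answers:
1. V_1 = 8.831 V
2. I_R4 = 0.01691 A
3. P_R1 = 0.002859 W
4. P_total = 0.1522 W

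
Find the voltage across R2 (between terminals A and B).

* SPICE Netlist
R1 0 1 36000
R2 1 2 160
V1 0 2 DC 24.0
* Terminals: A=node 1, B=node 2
R1 and R2 are in series across V1 (node 0 → node 1 → node 2), and the output A–B is taken across R2, so this is a voltage divider.
Series current: I = V1/(R1 + R2) = 24/(36000 + 160) = 24/36160 = 0.0006637 A
V_R2 = I × R2 = V1 × R2/(R1 + R2) = 24 × 160/36160 = 0.1062 V

Final answer: 0.1062 V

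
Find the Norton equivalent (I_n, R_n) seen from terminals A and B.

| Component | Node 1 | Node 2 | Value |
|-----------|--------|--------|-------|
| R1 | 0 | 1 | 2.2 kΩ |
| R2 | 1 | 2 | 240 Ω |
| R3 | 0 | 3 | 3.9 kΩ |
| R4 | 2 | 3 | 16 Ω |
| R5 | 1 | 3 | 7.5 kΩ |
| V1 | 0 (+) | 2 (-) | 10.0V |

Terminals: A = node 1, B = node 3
Find the Thévenin equivalent first; then I_n = V_th/R_th and R_n = R_th.
Step 1 — V_th is the open-circuit voltage V_A - V_B (nothing connected across the terminals).
Nodal analysis, taking node 2 as the 0 V reference.
Source V1 fixes V_0 = 10 V.
KCL at each unknown node (sum of currents leaving = 0; resistances in Ω):
  Node 1: (V_1 - 10)/2200 + (V_1 - 0)/240 + (V_1 - V_3)/7500 = 0
  Node 3: (V_3 - 10)/3900 + (V_3 - 0)/16 + (V_3 - V_1)/7500 = 0
Collecting terms (coefficients in siemens):
  0.004755·V_1 - 0.0001333·V_3 = 0.004545
  0.06289·V_3 - 0.0001333·V_1 = 0.002564
Determinant D = (0.004755)(0.06289) - (-0.0001333)(-0.0001333) = 0.000299
V_1 = [(0.004545)(0.06289) - (-0.0001333)(0.002564)]/D = 0.9572 V
V_3 = [(0.004755)(0.002564) - (0.004545)(-0.0001333)]/D = 0.0428 V
V_th = V_1 - V_3 = 0.9572 - 0.0428 = 0.9144 V
Step 2 — R_th: zero the source — replace V1 by a short circuit (node 2 merges into node 0) — and find the resistance seen between A (node 1) and B (node 3).
Reduce the network between node 1 (A) and node 3 (B) by series/parallel combination:
  Rp1 = R1 ‖ R2 (parallel, both between nodes 0 and 1) = 1/(1/2200 + 1/240) = 216.4 Ω
  Rp2 = R3 ‖ R4 (parallel, both between nodes 0 and 3) = 1/(1/3900 + 1/16) = 15.93 Ω
  Rs1 = Rp1 + Rp2 (series, joined only at node 0) = 216.4 + 15.93 = 232.3 Ω
  Rp3 = R5 ‖ Rs1 (parallel, both between nodes 1 and 3) = 1/(1/7500 + 1/232.3) = 225.3 Ω
R_th = 225.3 Ω
I_n = V_th/R_th = 0.9144/225.3 = 0.004058 A, and R_n = R_th = 225.3 Ω

Final answer: I_n = 0.004058 A, R_n = 225.3 Ω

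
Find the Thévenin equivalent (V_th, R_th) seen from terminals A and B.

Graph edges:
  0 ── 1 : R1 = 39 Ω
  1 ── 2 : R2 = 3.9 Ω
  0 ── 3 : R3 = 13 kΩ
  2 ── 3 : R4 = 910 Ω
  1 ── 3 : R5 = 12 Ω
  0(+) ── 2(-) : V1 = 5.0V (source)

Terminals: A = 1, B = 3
Step 1 — V_th is the open-circuit voltage V_A - V_B (nothing connected across the terminals).
Nodal analysis, taking node 2 as the 0 V reference.
Source V1 fixes V_0 = 5 V.
KCL at each unknown node (sum of currents leaving = 0; resistances in Ω):
  Node 1: (V_1 - 5)/39 + (V_1 - 0)/3.9 + (V_1 - V_3)/12 = 0
  Node 3: (V_3 - 5)/13000 + (V_3 - 0)/910 + (V_3 - V_1)/12 = 0
Collecting terms (coefficients in siemens):
  0.3654·V_1 - 0.08333·V_3 = 0.1282
  0.08451·V_3 - 0.08333·V_1 = 0.0003846
Determinant D = (0.3654)(0.08451) - (-0.08333)(-0.08333) = 0.02393
V_1 = [(0.1282)(0.08451) - (-0.08333)(0.0003846)]/D = 0.454 V
V_3 = [(0.3654)(0.0003846) - (0.1282)(-0.08333)]/D = 0.4523 V
V_th = V_1 - V_3 = 0.454 - 0.4523 = 0.001766 V
Step 2 — R_th: zero the source — replace V1 by a short circuit (node 2 merges into node 0) — and find the resistance seen between A (node 1) and B (node 3).
Reduce the network between node 1 (A) and node 3 (B) by series/parallel combination:
  Rp1 = R1 ‖ R2 (parallel, both between nodes 0 and 1) = 1/(1/39 + 1/3.9) = 3.545 Ω
  Rp2 = R3 ‖ R4 (parallel, both between nodes 0 and 3) = 1/(1/13000 + 1/910) = 850.5 Ω
  Rs1 = Rp1 + Rp2 (series, joined only at node 0) = 3.545 + 850.5 = 854 Ω
  Rp3 = R5 ‖ Rs1 (parallel, both between nodes 1 and 3) = 1/(1/12 + 1/854) = 11.83 Ω
R_th = 11.83 Ω

Final answer: V_th = 0.001766 V, R_th = 11.83 Ω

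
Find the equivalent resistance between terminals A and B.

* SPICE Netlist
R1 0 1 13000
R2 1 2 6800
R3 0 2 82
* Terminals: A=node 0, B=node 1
Reduce the network between node 0 (A) and node 1 (B) by series/parallel combination:
  Rs1 = R3 + R2 (series, joined only at node 2) = 82 + 6800 = 6882 Ω
  Rp1 = R1 ‖ Rs1 (parallel, both between nodes 0 and 1) = 1/(1/13000 + 1/6882) = 4500 Ω
R_eq = 4.5 kΩ

Final answer: 4.5 kΩ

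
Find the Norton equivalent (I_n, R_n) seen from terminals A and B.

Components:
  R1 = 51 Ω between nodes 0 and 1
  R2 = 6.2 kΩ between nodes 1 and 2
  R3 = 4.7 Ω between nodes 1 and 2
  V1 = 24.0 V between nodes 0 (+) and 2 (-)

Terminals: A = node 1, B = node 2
Find the Thévenin equivalent first; then I_n = V_th/R_th and R_n = R_th.
Step 1 — V_th is the open-circuit voltage V_A - V_B (nothing connected across the terminals).
Nodal analysis, taking node 2 as the 0 V reference.
Source V1 fixes V_0 = 24 V.
KCL at each unknown node (sum of currents leaving = 0; resistances in Ω):
  Node 1: (V_1 - 24)/51 + (V_1 - 0)/6200 + (V_1 - 0)/4.7 = 0
Collecting terms: 0.2325 × V_1 = 0.4706  =>  V_1 = 2.024 V
V_th = V_1 - V_2 = 2.024 - 0 = 2.024 V
Step 2 — R_th: zero the source — replace V1 by a short circuit (node 2 merges into node 0) — and find the resistance seen between A (node 1) and B (node 0).
Reduce the network between node 1 (A) and node 0 (B) by series/parallel combination:
  Rp1 = R1 ‖ R2 ‖ R3 (parallel, all between nodes 0 and 1) = 1/(1/51 + 1/6200 + 1/4.7) = 4.3 Ω
R_th = 4.3 Ω
I_n = V_th/R_th = 2.024/4.3 = 0.4706 A, and R_n = R_th = 4.3 Ω

Final answer: I_n = 0.4706 A, R_n = 4.3 Ω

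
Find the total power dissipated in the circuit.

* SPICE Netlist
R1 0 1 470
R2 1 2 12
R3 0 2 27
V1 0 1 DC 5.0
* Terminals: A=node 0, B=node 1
Nodal analysis, taking node 1 as the 0 V reference.
Source V1 fixes V_0 = 5 V.
KCL at each unknown node (sum of currents leaving = 0; resistances in Ω):
  Node 2: (V_2 - 0)/12 + (V_2 - 5)/27 = 0
Collecting terms: 0.1204 × V_2 = 0.1852  =>  V_2 = 1.538 V
Power in each resistor, P = (ΔV)²/R:
  P_R1 = (5 - 0)²/470 = 0.05319 W
  P_R2 = (0 - 1.538)²/12 = 0.1972 W
  P_R3 = (5 - 1.538)²/27 = 0.4438 W
P_total = P_R1 + P_R2 + P_R3 = 0.6942 W

Final answer: 0.6942 W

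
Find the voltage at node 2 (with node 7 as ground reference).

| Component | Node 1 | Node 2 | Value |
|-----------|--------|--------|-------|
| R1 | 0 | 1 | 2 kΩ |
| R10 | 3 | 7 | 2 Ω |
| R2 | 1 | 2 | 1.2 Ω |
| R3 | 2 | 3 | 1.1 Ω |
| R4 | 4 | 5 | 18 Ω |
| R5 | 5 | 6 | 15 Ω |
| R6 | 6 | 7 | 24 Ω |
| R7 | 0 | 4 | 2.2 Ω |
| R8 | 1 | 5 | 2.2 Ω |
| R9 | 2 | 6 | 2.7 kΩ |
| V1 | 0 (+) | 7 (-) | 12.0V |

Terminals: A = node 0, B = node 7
Nodal analysis, taking node 7 as the 0 V reference.
Source V1 fixes V_0 = 12 V.
KCL at each unknown node (sum of currents leaving = 0; resistances in Ω):
  Node 1: (V_1 - 12)/2000 + (V_1 - V_2)/1.2 + (V_1 - V_5)/2.2 = 0
  Node 2: (V_2 - V_1)/1.2 + (V_2 - V_3)/1.1 + (V_2 - V_6)/2700 = 0
  Node 3: (V_3 - V_2)/1.1 + (V_3 - 0)/2 = 0
  Node 4: (V_4 - V_5)/18 + (V_4 - 12)/2.2 = 0
  Node 5: (V_5 - V_4)/18 + (V_5 - V_6)/15 + (V_5 - V_1)/2.2 = 0
  Node 6: (V_6 - V_5)/15 + (V_6 - 0)/24 + (V_6 - V_2)/2700 = 0
Collecting terms (coefficients in siemens):
  1.288·V_1 - 0.8333·V_2 - 0.4545·V_5 = 0.006
  1.743·V_2 - 0.8333·V_1 - 0.9091·V_3 - 0.0003704·V_6 = 0
  1.409·V_3 - 0.9091·V_2 = 0
  0.5101·V_4 - 0.05556·V_5 = 5.455
  0.5768·V_5 - 0.4545·V_1 - 0.05556·V_4 - 0.06667·V_6 = 0
  0.1087·V_6 - 0.0003704·V_2 - 0.06667·V_5 = 0
Solving these 6 simultaneous equations (Gaussian elimination) gives:
  V_1 = 1.734 V, V_2 = 1.25 V, V_3 = 0.8064 V, V_4 = 10.98 V
  V_5 = 2.609 V, V_6 = 1.604 V
The requested potential is V_2 = 1.25 V.

Final answer: V_2 = 1.25 V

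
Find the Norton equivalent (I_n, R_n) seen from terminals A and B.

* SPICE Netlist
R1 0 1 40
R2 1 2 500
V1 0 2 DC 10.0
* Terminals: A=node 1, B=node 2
Find the Thévenin equivalent first; then I_n = V_th/R_th and R_n = R_th.
Step 1 — V_th is the open-circuit voltage V_A - V_B (nothing connected across the terminals).
Nodal analysis, taking node 2 as the 0 V reference.
Source V1 fixes V_0 = 10 V.
KCL at each unknown node (sum of currents leaving = 0; resistances in Ω):
  Node 1: (V_1 - 10)/40 + (V_1 - 0)/500 = 0
Collecting terms: 0.027 × V_1 = 0.25  =>  V_1 = 9.259 V
V_th = V_1 - V_2 = 9.259 - 0 = 9.259 V
Step 2 — R_th: zero the source — replace V1 by a short circuit (node 2 merges into node 0) — and find the resistance seen between A (node 1) and B (node 0).
Reduce the network between node 1 (A) and node 0 (B) by series/parallel combination:
  Rp1 = R1 ‖ R2 (parallel, both between nodes 0 and 1) = 1/(1/40 + 1/500) = 37.04 Ω
R_th = 37.04 Ω
I_n = V_th/R_th = 9.259/37.04 = 0.25 A, and R_n = R_th = 37.04 Ω

Final answer: I_n = 0.25 A, R_n = 37.04 Ω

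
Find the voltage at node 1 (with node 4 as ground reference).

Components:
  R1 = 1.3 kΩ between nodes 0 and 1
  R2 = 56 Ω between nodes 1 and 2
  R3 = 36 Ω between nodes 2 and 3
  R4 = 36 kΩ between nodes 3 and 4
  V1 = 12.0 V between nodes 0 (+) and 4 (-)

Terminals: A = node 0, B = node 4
Nodal analysis, taking node 4 as the 0 V reference.
Source V1 fixes V_0 = 12 V.
KCL at each unknown node (sum of currents leaving = 0; resistances in Ω):
  Node 1: (V_1 - 12)/1300 + (V_1 - V_2)/56 = 0
  Node 2: (V_2 - V_1)/56 + (V_2 - V_3)/36 = 0
  Node 3: (V_3 - V_2)/36 + (V_3 - 0)/36000 = 0
Collecting terms (coefficients in siemens):
  0.01863·V_1 - 0.01786·V_2 = 0.009231
  0.04563·V_2 - 0.01786·V_1 - 0.02778·V_3 = 0
  0.02781·V_3 - 0.02778·V_2 = 0
Solving these 3 simultaneous equations (Gaussian elimination) gives:
  V_1 = 11.58 V, V_2 = 11.56 V, V_3 = 11.55 V
The requested potential is V_1 = 11.58 V.

Final answer: V_1 = 11.58 V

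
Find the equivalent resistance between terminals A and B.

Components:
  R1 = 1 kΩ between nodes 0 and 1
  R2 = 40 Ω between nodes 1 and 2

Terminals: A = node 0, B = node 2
Reduce the network between node 0 (A) and node 2 (B) by series/parallel combination:
  Rs1 = R1 + R2 (series, joined only at node 1) = 1000 + 40 = 1040 Ω
R_eq = 1.04 kΩ

Final answer: 1.04 kΩ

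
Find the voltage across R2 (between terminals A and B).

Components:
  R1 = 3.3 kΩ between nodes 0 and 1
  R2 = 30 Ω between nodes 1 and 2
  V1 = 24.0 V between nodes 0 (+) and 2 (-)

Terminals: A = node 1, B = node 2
R1 and R2 are in series across V1 (node 0 → node 1 → node 2), and the output A–B is taken across R2, so this is a voltage divider.
Series current: I = V1/(R1 + R2) = 24/(3300 + 30) = 24/3330 = 0.007207 A
V_R2 = I × R2 = V1 × R2/(R1 + R2) = 24 × 30/3330 = 0.2162 V

Final answer: 0.2162 V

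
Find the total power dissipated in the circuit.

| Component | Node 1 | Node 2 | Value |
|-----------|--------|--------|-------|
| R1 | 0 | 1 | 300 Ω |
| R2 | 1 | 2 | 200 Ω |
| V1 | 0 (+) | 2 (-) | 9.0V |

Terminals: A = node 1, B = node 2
Nodal analysis, taking node 2 as the 0 V reference.
Source V1 fixes V_0 = 9 V.
KCL at each unknown node (sum of currents leaving = 0; resistances in Ω):
  Node 1: (V_1 - 9)/300 + (V_1 - 0)/200 = 0
Collecting terms: 0.008333 × V_1 = 0.03  =>  V_1 = 3.6 V
Power in each resistor, P = (ΔV)²/R:
  P_R1 = (9 - 3.6)²/300 = 0.0972 W
  P_R2 = (3.6 - 0)²/200 = 0.0648 W
P_total = P_R1 + P_R2 = 0.162 W

Final answer: 0.162 W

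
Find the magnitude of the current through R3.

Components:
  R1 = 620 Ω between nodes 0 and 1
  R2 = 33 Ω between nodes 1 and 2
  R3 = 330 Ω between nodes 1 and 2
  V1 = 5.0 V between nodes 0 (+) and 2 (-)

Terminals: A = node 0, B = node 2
Nodal analysis, taking node 2 as the 0 V reference.
Source V1 fixes V_0 = 5 V.
KCL at each unknown node (sum of currents leaving = 0; resistances in Ω):
  Node 1: (V_1 - 5)/620 + (V_1 - 0)/33 + (V_1 - 0)/330 = 0
Collecting terms: 0.03495 × V_1 = 0.008065  =>  V_1 = 0.2308 V
I_R3 = (V_1 - V_2)/R3 = (0.2308 - 0)/330 = 0.0006993 A
|I_R3| = 0.0006993 A

Final answer: |I_R3| = 0.0006993 A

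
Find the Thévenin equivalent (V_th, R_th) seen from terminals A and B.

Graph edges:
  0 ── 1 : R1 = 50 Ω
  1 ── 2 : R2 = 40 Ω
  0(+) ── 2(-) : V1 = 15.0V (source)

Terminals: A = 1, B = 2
Step 1 — V_th is the open-circuit voltage V_A - V_B (nothing connected across the terminals).
Nodal analysis, taking node 2 as the 0 V reference.
Source V1 fixes V_0 = 15 V.
KCL at each unknown node (sum of currents leaving = 0; resistances in Ω):
  Node 1: (V_1 - 15)/50 + (V_1 - 0)/40 = 0
Collecting terms: 0.045 × V_1 = 0.3  =>  V_1 = 6.667 V
V_th = V_1 - V_2 = 6.667 - 0 = 6.667 V
Step 2 — R_th: zero the source — replace V1 by a short circuit (node 2 merges into node 0) — and find the resistance seen between A (node 1) and B (node 0).
Reduce the network between node 1 (A) and node 0 (B) by series/parallel combination:
  Rp1 = R1 ‖ R2 (parallel, both between nodes 0 and 1) = 1/(1/50 + 1/40) = 22.22 Ω
R_th = 22.22 Ω

Final answer: V_th = 6.667 V, R_th = 22.22 Ω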